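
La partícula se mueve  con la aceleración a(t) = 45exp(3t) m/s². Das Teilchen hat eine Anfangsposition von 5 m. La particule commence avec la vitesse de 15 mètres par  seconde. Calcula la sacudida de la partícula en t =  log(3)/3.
Debemos derivar nuestra ecuación de la aceleración a(t) = 45·exp(3·t) 1 vez. Derivando la aceleración, obtenemos la sacudida: j(t) = 135·exp(3·t). De la ecuación de la sacudida j(t) = 135·exp(3·t), sustituimos t = log(3)/3 para obtener j = 405.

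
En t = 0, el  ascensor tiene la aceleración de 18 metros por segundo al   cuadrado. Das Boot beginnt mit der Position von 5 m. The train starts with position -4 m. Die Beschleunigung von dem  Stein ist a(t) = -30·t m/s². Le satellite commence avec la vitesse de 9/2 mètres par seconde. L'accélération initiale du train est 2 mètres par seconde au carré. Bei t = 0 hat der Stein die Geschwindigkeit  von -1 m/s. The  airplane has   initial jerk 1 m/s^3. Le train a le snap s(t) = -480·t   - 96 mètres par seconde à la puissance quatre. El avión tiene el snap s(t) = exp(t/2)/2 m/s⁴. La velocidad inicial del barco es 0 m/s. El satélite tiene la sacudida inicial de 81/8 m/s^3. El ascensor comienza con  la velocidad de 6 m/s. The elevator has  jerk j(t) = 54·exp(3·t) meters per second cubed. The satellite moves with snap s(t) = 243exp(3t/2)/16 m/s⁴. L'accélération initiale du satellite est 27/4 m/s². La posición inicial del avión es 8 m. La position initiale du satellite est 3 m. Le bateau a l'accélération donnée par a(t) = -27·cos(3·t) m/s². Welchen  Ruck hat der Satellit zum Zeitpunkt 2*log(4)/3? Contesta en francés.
Nous devons intégrer notre équation du snap s(t) = 243·exp(3·t/2)/16 1 fois. En intégrant le snap et en utilisant la condition initiale j(0) = 81/8, nous obtenons j(t) = 81·exp(3·t/2)/8. En utilisant j(t) = 81·exp(3·t/2)/8 et en substituant t = 2*log(4)/3, nous trouvons j = 81/2.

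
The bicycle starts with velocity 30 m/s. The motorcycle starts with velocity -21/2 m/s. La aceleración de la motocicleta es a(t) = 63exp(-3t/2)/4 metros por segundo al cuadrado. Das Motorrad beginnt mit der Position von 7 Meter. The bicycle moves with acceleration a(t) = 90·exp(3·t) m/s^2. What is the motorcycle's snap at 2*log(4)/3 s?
Starting from acceleration a(t) = 63·exp(-3·t/2)/4, we take 2 derivatives. Differentiating acceleration, we get jerk: j(t) = -189·exp(-3·t/2)/8. Taking d/dt of j(t), we find s(t) = 567·exp(-3·t/2)/16. We have snap s(t) = 567·exp(-3·t/2)/16. Substituting t = 2*log(4)/3: s(2*log(4)/3) = 567/64.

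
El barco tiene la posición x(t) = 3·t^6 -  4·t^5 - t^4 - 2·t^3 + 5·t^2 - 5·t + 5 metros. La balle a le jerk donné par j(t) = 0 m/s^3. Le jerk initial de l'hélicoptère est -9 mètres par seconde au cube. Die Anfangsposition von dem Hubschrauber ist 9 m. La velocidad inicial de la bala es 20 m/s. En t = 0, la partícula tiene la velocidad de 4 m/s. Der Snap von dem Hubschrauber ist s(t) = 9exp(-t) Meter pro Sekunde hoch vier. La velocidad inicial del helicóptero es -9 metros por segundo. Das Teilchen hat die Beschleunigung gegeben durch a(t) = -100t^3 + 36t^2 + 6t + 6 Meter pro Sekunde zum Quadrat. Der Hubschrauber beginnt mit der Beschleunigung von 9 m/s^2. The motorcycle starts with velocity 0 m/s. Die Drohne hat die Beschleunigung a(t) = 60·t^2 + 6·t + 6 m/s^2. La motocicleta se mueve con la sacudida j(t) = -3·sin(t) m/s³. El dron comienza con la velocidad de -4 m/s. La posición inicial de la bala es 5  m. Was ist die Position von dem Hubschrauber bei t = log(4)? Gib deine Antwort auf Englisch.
We must find the integral of our snap equation s(t) = 9·exp(-t) 4 times. Finding the integral of s(t) and using j(0) = -9: j(t) = -9·exp(-t). Taking ∫j(t)dt and applying a(0) = 9, we find a(t) = 9·exp(-t). Taking ∫a(t)dt and applying v(0) = -9, we find v(t) = -9·exp(-t). Taking ∫v(t)dt and applying x(0) = 9, we find x(t) = 9·exp(-t). From the given position equation x(t) = 9·exp(-t), we substitute t = log(4) to get x = 9/4.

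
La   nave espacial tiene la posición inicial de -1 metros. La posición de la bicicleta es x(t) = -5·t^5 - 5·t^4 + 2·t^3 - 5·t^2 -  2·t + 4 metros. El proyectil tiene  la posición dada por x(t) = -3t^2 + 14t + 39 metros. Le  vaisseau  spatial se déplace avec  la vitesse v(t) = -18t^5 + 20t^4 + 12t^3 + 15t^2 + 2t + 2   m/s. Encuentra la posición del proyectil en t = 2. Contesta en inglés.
From the given position equation x(t) = -3·t^2 + 14·t + 39, we substitute t = 2 to get x = 55.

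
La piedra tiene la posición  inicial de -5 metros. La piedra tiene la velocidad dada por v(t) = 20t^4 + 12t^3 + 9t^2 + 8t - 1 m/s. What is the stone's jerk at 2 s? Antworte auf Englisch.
Starting from velocity v(t) = 20·t^4 + 12·t^3 + 9·t^2 + 8·t - 1, we take 2 derivatives. Differentiating velocity, we get acceleration: a(t) = 80·t^3 + 36·t^2 + 18·t + 8. The derivative of acceleration gives jerk: j(t) = 240·t^2 + 72·t + 18. From the given jerk equation j(t) = 240·t^2 + 72·t + 18, we substitute t = 2 to get j = 1122.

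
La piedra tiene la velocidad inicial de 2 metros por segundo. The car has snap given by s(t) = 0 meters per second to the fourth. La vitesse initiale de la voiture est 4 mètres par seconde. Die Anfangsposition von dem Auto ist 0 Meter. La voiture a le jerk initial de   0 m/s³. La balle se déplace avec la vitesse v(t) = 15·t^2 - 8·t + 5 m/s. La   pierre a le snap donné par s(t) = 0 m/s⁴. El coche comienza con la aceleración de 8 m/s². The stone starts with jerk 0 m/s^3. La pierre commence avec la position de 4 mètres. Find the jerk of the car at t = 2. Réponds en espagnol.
Para resolver esto, necesitamos tomar 1 integral de nuestra ecuación del snap s(t) = 0. La antiderivada del snap, con j(0) = 0, da la sacudida: j(t) = 0. Tenemos la sacudida j(t) = 0. Sustituyendo t = 2: j(2) = 0.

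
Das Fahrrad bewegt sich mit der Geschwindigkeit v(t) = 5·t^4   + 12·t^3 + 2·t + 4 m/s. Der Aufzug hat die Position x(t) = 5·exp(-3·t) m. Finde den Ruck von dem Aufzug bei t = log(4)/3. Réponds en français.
Nous devons dériver notre équation de la position x(t) = 5·exp(-3·t) 3 fois. En dérivant la position, nous obtenons la vitesse: v(t) = -15·exp(-3·t). La dérivée de la vitesse donne l'accélération: a(t) = 45·exp(-3·t). En dérivant l'accélération, nous obtenons le jerk: j(t) = -135·exp(-3·t). En utilisant j(t) = -135·exp(-3·t) et en substituant t = log(4)/3, nous trouvons j = -135/4.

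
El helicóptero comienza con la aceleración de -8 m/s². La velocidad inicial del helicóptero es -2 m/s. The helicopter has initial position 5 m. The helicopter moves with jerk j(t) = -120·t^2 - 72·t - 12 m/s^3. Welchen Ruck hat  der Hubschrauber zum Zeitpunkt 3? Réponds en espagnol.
Tenemos la sacudida j(t) = -120·t^2 - 72·t - 12. Sustituyendo t = 3: j(3) = -1308.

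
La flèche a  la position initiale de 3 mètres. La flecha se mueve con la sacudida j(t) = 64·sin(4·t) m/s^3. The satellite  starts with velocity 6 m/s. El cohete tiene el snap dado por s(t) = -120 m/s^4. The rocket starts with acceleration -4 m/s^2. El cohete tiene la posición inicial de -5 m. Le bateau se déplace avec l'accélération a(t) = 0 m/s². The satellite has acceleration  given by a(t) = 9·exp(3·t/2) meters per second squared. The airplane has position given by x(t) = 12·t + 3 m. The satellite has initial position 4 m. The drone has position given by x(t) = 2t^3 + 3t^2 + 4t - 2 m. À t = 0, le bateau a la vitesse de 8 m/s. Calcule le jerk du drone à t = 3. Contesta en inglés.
To solve this, we need to take 3 derivatives of our position equation x(t) = 2·t^3 + 3·t^2 + 4·t - 2. The derivative of position gives velocity: v(t) = 6·t^2 + 6·t + 4. Taking d/dt of v(t), we find a(t) = 12·t + 6. The derivative of acceleration gives jerk: j(t) = 12. From the given jerk equation j(t) = 12, we substitute t = 3 to get j = 12.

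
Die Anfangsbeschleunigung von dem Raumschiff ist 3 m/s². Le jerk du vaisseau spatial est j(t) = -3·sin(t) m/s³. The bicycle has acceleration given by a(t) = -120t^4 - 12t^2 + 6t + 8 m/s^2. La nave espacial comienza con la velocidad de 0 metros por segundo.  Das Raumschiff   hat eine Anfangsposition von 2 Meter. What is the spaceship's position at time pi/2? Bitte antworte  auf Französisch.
En partant du jerk j(t) = -3·sin(t), nous prenons 3 intégrales. En prenant ∫j(t)dt et en appliquant a(0) = 3, nous trouvons a(t) = 3·cos(t). En intégrant l'accélération et en utilisant la condition initiale v(0) = 0, nous obtenons v(t) = 3·sin(t). L'intégrale de la vitesse, avec x(0) = 2, donne la position: x(t) = 5 - 3·cos(t). En utilisant x(t) = 5 - 3·cos(t) et en substituant t = pi/2, nous trouvons x = 5.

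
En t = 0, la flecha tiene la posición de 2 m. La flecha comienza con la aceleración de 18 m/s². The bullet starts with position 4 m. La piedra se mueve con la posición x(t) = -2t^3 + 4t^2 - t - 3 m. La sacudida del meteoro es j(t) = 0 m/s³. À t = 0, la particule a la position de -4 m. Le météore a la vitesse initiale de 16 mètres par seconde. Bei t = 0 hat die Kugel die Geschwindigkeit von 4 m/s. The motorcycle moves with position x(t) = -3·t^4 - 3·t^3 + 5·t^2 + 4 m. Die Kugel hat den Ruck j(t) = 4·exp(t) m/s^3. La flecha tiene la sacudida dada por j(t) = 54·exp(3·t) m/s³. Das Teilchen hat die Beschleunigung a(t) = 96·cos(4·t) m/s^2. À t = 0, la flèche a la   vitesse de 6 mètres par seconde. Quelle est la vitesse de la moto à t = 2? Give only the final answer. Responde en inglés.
v(2) = -112.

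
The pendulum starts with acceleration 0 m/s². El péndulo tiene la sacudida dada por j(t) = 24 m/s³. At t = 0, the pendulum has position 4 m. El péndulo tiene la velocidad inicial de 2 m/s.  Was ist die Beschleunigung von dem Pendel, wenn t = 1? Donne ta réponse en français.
En partant du jerk j(t) = 24, nous prenons 1 primitive. En intégrant le jerk et en utilisant la condition initiale a(0) = 0, nous obtenons a(t) = 24·t. En utilisant a(t) = 24·t et en substituant t = 1, nous trouvons a = 24.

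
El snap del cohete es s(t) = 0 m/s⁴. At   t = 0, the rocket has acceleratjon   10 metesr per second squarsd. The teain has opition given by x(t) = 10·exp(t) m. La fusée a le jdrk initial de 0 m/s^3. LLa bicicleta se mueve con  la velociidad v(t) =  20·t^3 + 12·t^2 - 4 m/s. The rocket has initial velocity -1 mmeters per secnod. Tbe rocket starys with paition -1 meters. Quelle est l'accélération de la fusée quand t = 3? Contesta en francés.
Nous devons intégrer notre équation du snap s(t) = 0 2 fois. La primitive du snap, avec j(0) = 0, donne le jerk: j(t) = 0. En prenant ∫j(t)dt et en appliquant a(0) = 10, nous trouvons a(t) = 10. Nous avons l'accélération a(t) = 10. En substituant t = 3: a(3) = 10.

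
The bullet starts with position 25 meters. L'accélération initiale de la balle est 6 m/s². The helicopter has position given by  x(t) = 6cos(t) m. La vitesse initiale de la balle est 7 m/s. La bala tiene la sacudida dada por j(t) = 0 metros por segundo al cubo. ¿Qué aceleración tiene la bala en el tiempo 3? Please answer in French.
Nous devons trouver l'intégrale de notre équation du jerk j(t) = 0 1 fois. L'intégrale du jerk est l'accélération. En utilisant a(0) = 6, nous obtenons a(t) = 6. Nous avons l'accélération a(t) = 6. En substituant t = 3: a(3) = 6.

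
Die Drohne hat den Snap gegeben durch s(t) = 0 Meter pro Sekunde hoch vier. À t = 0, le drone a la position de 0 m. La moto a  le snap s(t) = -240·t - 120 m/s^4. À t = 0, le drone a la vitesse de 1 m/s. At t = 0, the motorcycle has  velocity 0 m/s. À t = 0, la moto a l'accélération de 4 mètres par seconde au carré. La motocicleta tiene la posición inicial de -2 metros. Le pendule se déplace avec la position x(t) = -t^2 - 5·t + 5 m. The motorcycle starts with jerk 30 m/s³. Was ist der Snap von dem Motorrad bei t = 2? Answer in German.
Mit s(t) = -240·t - 120 und Einsetzen von t = 2, finden wir s = -600.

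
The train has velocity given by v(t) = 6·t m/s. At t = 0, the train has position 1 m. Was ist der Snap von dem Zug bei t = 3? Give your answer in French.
En partant de la vitesse v(t) = 6·t, nous prenons 3 dérivées. En prenant d/dt de v(t), nous trouvons a(t) = 6. La dérivée de l'accélération donne le jerk: j(t) = 0. En dérivant le jerk, nous obtenons le snap: s(t) = 0. Nous avons le snap s(t) = 0. En substituant t = 3: s(3) = 0.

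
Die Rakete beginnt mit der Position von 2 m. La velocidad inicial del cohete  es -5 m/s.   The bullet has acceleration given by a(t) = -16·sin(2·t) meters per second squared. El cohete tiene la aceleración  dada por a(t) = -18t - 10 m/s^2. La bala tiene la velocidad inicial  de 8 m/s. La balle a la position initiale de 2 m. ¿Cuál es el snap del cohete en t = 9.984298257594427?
Debemos derivar nuestra ecuación de la aceleración a(t) = -18·t - 10 2 veces. La derivada de la aceleración da la sacudida: j(t) = -18. Derivando la sacudida, obtenemos el snap: s(t) = 0. De la ecuación del snap s(t) = 0, sustituimos t = 9.984298257594427 para obtener s = 0.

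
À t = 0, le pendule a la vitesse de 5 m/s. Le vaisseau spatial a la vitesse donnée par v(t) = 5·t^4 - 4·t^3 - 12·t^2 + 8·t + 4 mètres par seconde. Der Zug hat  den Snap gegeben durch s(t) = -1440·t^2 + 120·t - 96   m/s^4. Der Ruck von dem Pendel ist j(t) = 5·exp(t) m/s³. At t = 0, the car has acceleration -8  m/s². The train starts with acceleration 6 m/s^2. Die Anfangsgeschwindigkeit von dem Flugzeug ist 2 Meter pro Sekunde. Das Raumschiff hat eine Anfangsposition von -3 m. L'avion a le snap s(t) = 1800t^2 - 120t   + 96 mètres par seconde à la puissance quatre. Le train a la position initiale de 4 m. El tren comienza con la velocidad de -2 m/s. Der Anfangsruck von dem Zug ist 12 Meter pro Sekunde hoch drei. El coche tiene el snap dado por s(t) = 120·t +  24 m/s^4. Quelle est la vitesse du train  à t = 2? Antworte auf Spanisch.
Necesitamos integrar nuestra ecuación del snap s(t) = -1440·t^2 + 120·t - 96 3 veces. La antiderivada del snap es la sacudida. Usando j(0) = 12, obtenemos j(t) = -480·t^3 + 60·t^2 - 96·t + 12. Tomando ∫j(t)dt y aplicando a(0) = 6, encontramos a(t) = -120·t^4 + 20·t^3 - 48·t^2 + 12·t + 6. Integrando la aceleración y usando la condición inicial v(0) = -2, obtenemos v(t) = -24·t^5 + 5·t^4 - 16·t^3 + 6·t^2 + 6·t - 2. De la ecuación de la velocidad v(t) = -24·t^5 + 5·t^4 - 16·t^3 + 6·t^2 + 6·t - 2, sustituimos t = 2 para obtener v = -782.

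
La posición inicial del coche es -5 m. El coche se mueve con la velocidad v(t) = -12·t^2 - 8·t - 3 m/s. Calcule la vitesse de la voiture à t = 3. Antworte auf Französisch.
En utilisant v(t) = -12·t^2 - 8·t - 3 et en substituant t = 3, nous trouvons v = -135.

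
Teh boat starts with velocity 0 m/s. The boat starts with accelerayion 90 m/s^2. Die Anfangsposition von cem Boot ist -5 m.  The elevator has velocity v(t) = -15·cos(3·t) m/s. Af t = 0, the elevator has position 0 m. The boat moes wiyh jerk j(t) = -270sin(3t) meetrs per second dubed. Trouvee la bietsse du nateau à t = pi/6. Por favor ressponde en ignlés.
We need to integrate our jerk equation j(t) = -270·sin(3·t) 2 times. The integral of jerk is acceleration. Using a(0) = 90, we get a(t) = 90·cos(3·t). Taking ∫a(t)dt and applying v(0) = 0, we find v(t) = 30·sin(3·t). From the given velocity equation v(t) = 30·sin(3·t), we substitute t = pi/6 to get v = 30.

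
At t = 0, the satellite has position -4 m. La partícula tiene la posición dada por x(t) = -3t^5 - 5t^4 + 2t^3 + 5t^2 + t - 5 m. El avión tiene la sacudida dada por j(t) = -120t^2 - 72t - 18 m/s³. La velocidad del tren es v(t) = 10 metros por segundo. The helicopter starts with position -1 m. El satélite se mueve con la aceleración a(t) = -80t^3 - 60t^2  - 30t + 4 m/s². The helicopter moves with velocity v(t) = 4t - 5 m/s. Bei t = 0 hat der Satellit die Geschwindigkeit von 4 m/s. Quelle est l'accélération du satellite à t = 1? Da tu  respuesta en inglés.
We have acceleration a(t) = -80·t^3 - 60·t^2 - 30·t + 4. Substituting t = 1: a(1) = -166.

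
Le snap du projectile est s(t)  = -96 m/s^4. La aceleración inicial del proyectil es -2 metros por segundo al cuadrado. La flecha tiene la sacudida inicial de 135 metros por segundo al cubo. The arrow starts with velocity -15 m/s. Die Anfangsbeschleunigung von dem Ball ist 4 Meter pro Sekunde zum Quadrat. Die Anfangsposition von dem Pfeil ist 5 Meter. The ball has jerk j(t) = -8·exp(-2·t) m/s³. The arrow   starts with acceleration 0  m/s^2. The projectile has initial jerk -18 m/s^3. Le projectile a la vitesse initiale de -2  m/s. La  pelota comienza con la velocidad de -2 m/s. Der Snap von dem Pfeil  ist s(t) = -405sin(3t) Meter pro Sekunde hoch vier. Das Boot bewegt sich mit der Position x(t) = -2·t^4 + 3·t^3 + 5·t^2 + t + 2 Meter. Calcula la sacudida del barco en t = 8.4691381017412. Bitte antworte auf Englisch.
We must differentiate our position equation x(t) = -2·t^4 + 3·t^3 + 5·t^2 + t + 2 3 times. The derivative of position gives velocity: v(t) = -8·t^3 + 9·t^2 + 10·t + 1. Differentiating velocity, we get acceleration: a(t) = -24·t^2 + 18·t + 10. The derivative of acceleration gives jerk: j(t) = 18 - 48·t. From the given jerk equation j(t) = 18 - 48·t, we substitute t = 8.4691381017412 to get j = -388.518628883578.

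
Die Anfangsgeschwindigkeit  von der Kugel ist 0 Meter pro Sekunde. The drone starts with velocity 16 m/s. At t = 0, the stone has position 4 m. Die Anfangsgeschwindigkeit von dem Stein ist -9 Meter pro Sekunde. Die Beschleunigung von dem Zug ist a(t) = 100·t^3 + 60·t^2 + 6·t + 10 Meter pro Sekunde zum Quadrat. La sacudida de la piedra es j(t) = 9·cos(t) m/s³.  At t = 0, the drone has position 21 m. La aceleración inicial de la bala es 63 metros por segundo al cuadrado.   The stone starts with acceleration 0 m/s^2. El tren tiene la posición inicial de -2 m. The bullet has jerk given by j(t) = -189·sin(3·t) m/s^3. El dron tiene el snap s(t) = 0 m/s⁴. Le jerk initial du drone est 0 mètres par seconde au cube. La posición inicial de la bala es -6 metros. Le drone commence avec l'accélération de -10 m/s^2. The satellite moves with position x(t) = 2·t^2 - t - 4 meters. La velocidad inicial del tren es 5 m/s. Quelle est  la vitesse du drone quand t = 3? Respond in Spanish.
Necesitamos integrar nuestra ecuación del snap s(t) = 0 3 veces. Tomando ∫s(t)dt y aplicando j(0) = 0, encontramos j(t) = 0. La antiderivada de la sacudida es la aceleración. Usando a(0) = -10, obtenemos a(t) = -10. La antiderivada de la aceleración es la velocidad. Usando v(0) = 16, obtenemos v(t) = 16 - 10·t. De la ecuación de la velocidad v(t) = 16 - 10·t, sustituimos t = 3 para obtener v = -14.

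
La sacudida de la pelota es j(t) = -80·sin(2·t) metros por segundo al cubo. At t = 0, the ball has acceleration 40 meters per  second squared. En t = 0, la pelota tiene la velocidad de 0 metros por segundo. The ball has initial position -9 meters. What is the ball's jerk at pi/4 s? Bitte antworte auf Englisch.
We have jerk j(t) = -80·sin(2·t). Substituting t = pi/4: j(pi/4) = -80.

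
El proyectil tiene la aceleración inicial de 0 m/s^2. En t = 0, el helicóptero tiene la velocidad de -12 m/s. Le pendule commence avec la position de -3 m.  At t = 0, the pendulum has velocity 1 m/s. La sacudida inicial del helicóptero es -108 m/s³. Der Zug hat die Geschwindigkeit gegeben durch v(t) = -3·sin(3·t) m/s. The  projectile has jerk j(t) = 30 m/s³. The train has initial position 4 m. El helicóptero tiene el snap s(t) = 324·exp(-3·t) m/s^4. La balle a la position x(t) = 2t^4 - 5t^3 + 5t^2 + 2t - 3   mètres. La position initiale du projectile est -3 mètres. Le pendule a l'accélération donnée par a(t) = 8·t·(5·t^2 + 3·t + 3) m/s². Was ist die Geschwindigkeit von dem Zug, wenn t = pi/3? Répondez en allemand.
Wir haben die Geschwindigkeit v(t) = -3·sin(3·t). Durch Einsetzen von t = pi/3: v(pi/3) = 0.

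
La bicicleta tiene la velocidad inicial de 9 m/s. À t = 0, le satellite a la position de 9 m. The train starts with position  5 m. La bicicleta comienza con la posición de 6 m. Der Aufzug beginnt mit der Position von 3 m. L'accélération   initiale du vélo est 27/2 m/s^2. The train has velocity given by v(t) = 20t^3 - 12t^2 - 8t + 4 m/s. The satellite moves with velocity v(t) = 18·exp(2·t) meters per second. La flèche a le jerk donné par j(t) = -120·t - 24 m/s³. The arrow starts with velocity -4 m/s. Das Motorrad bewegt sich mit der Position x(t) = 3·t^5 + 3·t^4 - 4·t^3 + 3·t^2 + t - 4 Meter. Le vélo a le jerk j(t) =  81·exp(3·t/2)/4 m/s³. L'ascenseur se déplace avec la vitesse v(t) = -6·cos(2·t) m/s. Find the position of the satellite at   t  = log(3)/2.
To find the answer, we compute 1 antiderivative of v(t) = 18·exp(2·t). Finding the antiderivative of v(t) and using x(0) = 9: x(t) = 9·exp(2·t). Using x(t) = 9·exp(2·t) and substituting t = log(3)/2, we find x = 27.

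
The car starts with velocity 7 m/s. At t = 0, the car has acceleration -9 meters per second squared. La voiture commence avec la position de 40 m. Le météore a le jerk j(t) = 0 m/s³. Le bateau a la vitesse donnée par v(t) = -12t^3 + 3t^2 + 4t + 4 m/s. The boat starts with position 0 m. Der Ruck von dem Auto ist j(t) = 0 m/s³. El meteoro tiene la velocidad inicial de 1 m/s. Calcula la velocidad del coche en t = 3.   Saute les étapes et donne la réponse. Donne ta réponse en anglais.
The velocity at t = 3 is v = -20.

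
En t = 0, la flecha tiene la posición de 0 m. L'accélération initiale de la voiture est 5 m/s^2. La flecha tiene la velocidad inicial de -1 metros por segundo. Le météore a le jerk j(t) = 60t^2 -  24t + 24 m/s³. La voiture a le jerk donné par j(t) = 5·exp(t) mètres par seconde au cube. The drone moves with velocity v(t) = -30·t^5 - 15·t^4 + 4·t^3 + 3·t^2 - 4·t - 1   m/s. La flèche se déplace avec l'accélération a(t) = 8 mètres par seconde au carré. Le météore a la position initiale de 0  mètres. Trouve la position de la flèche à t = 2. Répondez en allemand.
Um dies zu lösen, müssen wir 2 Stammfunktionen unserer Gleichung für die Beschleunigung a(t) = 8 finden. Das Integral von der Beschleunigung ist die Geschwindigkeit. Mit v(0) = -1 erhalten wir v(t) = 8·t - 1. Mit ∫v(t)dt und Anwendung von x(0) = 0, finden wir x(t) = 4·t^2 - t. Aus der Gleichung für die Position x(t) = 4·t^2 - t, setzen wir t = 2 ein und erhalten x = 14.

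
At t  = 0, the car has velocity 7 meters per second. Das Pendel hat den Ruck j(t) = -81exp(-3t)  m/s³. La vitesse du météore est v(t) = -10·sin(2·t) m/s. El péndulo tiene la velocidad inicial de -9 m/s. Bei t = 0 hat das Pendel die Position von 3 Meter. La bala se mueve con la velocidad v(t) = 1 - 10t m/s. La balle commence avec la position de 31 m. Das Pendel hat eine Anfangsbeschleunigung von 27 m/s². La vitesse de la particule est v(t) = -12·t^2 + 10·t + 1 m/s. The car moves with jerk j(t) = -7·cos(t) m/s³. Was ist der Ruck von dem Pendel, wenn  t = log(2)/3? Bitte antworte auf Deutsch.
Aus der Gleichung für den Ruck j(t) = -81·exp(-3·t), setzen wir t = log(2)/3 ein und erhalten j = -81/2.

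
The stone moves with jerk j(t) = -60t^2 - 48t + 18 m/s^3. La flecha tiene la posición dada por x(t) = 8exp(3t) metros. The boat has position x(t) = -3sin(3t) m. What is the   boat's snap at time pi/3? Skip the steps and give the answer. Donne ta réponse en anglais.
The snap at t = pi/3 is s = 0.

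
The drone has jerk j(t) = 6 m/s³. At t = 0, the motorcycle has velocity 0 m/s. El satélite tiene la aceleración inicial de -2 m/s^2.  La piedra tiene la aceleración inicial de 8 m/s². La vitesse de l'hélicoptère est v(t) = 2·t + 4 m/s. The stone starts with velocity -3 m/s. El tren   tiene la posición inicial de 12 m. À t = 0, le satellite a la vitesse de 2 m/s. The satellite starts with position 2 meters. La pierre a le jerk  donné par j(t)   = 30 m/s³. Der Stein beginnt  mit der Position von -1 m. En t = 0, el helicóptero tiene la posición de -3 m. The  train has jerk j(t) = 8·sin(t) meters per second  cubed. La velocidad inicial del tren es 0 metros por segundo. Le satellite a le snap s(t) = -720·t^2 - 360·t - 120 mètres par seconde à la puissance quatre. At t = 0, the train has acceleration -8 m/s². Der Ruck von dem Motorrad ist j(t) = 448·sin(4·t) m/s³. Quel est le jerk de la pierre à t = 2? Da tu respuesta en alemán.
Aus der Gleichung für den Ruck j(t) = 30, setzen wir t = 2 ein und erhalten j = 30.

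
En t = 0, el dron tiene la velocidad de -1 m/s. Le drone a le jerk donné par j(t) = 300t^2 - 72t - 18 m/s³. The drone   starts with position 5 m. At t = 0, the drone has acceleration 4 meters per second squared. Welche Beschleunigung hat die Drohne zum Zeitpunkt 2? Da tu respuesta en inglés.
Starting from jerk j(t) = 300·t^2 - 72·t - 18, we take 1 antiderivative. The antiderivative of jerk is acceleration. Using a(0) = 4, we get a(t) = 100·t^3 - 36·t^2 - 18·t + 4. From the given acceleration equation a(t) = 100·t^3 - 36·t^2 - 18·t + 4, we substitute t = 2 to get a = 624.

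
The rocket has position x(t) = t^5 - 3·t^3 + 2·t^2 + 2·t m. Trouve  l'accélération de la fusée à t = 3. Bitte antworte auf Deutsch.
Um dies zu lösen, müssen wir 2 Ableitungen unserer Gleichung für die Position x(t) = t^5 - 3·t^3 + 2·t^2 + 2·t nehmen. Die Ableitung von der Position ergibt die Geschwindigkeit: v(t) = 5·t^4 - 9·t^2 + 4·t + 2. Durch Ableiten von der Geschwindigkeit erhalten wir die Beschleunigung: a(t) = 20·t^3 - 18·t + 4. Mit a(t) = 20·t^3 - 18·t + 4 und Einsetzen von t = 3, finden wir a = 490.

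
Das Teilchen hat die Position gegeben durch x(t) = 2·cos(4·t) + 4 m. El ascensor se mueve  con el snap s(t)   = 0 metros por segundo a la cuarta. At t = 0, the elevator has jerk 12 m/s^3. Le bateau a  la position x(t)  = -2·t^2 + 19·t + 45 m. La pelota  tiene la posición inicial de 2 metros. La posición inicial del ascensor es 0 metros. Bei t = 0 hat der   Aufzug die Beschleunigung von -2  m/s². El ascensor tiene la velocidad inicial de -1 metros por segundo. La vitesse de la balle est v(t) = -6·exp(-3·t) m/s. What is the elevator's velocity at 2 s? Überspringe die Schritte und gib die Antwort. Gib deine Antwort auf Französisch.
v(2) = 19.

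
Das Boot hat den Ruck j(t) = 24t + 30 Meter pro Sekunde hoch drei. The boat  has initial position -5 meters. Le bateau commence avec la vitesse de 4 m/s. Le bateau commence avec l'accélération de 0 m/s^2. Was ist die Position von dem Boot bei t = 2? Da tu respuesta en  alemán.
Um dies zu lösen, müssen wir 3 Stammfunktionen unserer Gleichung für den Ruck j(t) = 24·t + 30 finden. Die Stammfunktion von dem Ruck, mit a(0) = 0, ergibt die Beschleunigung: a(t) = 6·t·(2·t + 5). Die Stammfunktion von der Beschleunigung, mit v(0) = 4, ergibt die Geschwindigkeit: v(t) = 4·t^3 + 15·t^2 + 4. Durch Integration von der Geschwindigkeit und Verwendung der Anfangsbedingung x(0) = -5, erhalten wir x(t) = t^4 + 5·t^3 + 4·t - 5. Aus der Gleichung für die Position x(t) = t^4 + 5·t^3 + 4·t - 5, setzen wir t = 2 ein und erhalten x = 59.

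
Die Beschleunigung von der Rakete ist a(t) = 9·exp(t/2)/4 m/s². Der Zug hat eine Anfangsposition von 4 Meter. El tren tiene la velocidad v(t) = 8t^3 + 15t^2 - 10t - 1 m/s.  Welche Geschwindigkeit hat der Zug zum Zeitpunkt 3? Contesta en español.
De la ecuación de la velocidad v(t) = 8·t^3 + 15·t^2 - 10·t - 1, sustituimos t = 3 para obtener v = 320.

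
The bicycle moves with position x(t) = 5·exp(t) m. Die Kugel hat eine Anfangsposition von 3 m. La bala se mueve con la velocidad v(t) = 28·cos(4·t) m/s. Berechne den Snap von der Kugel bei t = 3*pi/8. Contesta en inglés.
Starting from velocity v(t) = 28·cos(4·t), we take 3 derivatives. The derivative of velocity gives acceleration: a(t) = -112·sin(4·t). Differentiating acceleration, we get jerk: j(t) = -448·cos(4·t). Taking d/dt of j(t), we find s(t) = 1792·sin(4·t). From the given snap equation s(t) = 1792·sin(4·t), we substitute t = 3*pi/8 to get s = -1792.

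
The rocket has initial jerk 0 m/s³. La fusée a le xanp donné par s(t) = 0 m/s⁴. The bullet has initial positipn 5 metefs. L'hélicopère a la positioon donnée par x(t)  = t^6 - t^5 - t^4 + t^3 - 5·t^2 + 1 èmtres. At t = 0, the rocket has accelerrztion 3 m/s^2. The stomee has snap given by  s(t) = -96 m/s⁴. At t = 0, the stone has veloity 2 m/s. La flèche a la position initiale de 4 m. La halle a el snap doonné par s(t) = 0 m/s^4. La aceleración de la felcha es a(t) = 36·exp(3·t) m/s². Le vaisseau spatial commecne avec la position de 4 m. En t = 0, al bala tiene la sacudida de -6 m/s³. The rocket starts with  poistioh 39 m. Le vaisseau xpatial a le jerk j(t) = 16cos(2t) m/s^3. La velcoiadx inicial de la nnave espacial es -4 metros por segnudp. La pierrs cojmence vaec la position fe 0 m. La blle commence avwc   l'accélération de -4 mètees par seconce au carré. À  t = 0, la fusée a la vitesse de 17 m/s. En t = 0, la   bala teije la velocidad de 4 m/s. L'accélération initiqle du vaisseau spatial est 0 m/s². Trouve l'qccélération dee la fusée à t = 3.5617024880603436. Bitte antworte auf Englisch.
To find the answer, we compute 2 antiderivatives of s(t) = 0. The integral of snap, with j(0) = 0, gives jerk: j(t) = 0. Integrating jerk and using the initial condition a(0) = 3, we get a(t) = 3. We have acceleration a(t) = 3. Substituting t = 3.5617024880603436: a(3.5617024880603436) = 3.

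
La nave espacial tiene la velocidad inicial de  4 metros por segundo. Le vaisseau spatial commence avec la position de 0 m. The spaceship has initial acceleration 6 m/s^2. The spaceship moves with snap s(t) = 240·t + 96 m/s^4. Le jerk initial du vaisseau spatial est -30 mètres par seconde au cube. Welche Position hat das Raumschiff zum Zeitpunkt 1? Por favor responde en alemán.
Ausgehend von dem Snap s(t) = 240·t + 96, nehmen wir 4 Stammfunktionen. Das Integral von dem Snap, mit j(0) = -30, ergibt den Ruck: j(t) = 120·t^2 + 96·t - 30. Mit ∫j(t)dt und Anwendung von a(0) = 6, finden wir a(t) = 40·t^3 + 48·t^2 - 30·t + 6. Mit ∫a(t)dt und Anwendung von v(0) = 4, finden wir v(t) = 10·t^4 + 16·t^3 - 15·t^2 + 6·t + 4. Durch Integration von der Geschwindigkeit und Verwendung der Anfangsbedingung x(0) = 0, erhalten wir x(t) = 2·t^5 + 4·t^4 - 5·t^3 + 3·t^2 + 4·t. Mit x(t) = 2·t^5 + 4·t^4 - 5·t^3 + 3·t^2 + 4·t und Einsetzen von t = 1, finden wir x = 8.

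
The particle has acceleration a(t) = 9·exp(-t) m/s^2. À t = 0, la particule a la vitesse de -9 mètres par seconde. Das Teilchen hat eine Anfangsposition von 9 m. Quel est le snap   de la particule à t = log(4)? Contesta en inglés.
Starting from acceleration a(t) = 9·exp(-t), we take 2 derivatives. The derivative of acceleration gives jerk: j(t) = -9·exp(-t). Differentiating jerk, we get snap: s(t) = 9·exp(-t). We have snap s(t) = 9·exp(-t). Substituting t = log(4): s(log(4)) = 9/4.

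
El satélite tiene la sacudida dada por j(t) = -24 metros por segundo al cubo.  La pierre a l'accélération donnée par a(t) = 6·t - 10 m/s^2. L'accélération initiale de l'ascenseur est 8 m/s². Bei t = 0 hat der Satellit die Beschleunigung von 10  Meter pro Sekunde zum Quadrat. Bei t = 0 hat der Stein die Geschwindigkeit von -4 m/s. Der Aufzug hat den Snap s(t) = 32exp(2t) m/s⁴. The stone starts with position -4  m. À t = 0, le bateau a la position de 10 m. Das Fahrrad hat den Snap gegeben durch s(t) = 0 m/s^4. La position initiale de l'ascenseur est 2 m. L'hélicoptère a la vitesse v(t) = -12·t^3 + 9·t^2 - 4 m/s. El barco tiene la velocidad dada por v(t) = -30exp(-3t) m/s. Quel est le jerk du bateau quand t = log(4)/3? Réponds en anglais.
We must differentiate our velocity equation v(t) = -30·exp(-3·t) 2 times. The derivative of velocity gives acceleration: a(t) = 90·exp(-3·t). The derivative of acceleration gives jerk: j(t) = -270·exp(-3·t). Using j(t) = -270·exp(-3·t) and substituting t = log(4)/3, we find j = -135/2.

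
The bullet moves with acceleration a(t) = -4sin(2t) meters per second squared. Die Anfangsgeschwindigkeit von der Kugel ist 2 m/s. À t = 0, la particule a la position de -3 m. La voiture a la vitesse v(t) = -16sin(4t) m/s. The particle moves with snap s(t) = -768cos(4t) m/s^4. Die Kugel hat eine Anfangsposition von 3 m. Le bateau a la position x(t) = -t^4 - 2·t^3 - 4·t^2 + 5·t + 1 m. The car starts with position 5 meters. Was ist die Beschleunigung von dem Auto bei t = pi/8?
Wir müssen unsere Gleichung für die Geschwindigkeit v(t) = -16·sin(4·t) 1-mal ableiten. Die Ableitung von der Geschwindigkeit ergibt die Beschleunigung: a(t) = -64·cos(4·t). Aus der Gleichung für die Beschleunigung a(t) = -64·cos(4·t), setzen wir t = pi/8 ein und erhalten a = 0.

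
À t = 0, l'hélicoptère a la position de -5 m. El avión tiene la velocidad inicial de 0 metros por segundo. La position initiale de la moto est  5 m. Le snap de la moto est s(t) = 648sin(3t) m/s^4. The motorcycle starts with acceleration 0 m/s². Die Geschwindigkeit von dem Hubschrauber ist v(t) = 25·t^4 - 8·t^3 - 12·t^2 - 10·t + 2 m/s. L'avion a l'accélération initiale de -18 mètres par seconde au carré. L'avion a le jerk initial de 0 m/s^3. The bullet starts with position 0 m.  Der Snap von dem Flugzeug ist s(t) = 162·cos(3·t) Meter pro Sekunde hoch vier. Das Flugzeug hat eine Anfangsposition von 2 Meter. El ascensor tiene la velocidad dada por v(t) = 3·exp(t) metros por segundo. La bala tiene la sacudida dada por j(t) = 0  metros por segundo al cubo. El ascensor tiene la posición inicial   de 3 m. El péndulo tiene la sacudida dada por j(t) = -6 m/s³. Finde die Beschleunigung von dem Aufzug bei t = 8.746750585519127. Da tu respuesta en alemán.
Um dies zu lösen, müssen wir 1 Ableitung unserer Gleichung für die Geschwindigkeit v(t) = 3·exp(t) nehmen. Mit d/dt von v(t) finden wir a(t) = 3·exp(t). Aus der Gleichung für die Beschleunigung a(t) = 3·exp(t), setzen wir t = 8.746750585519127 ein und erhalten a = 18870.6460410698.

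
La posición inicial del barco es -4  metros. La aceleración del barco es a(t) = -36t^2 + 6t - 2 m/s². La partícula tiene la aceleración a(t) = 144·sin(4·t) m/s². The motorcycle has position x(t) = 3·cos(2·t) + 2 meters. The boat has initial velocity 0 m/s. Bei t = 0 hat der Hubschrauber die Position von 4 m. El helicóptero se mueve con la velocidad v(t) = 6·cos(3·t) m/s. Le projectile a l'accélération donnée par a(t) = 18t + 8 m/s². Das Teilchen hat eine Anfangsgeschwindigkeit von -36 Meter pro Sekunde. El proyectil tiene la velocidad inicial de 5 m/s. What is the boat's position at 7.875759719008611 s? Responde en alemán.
Um dies zu lösen, müssen wir 2 Stammfunktionen unserer Gleichung für die Beschleunigung a(t) = -36·t^2 + 6·t - 2 finden. Mit ∫a(t)dt und Anwendung von v(0) = 0, finden wir v(t) = t·(-12·t^2 + 3·t - 2). Mit ∫v(t)dt und Anwendung von x(0) = -4, finden wir x(t) = -3·t^4 + t^3 - t^2 - 4. Aus der Gleichung für die Position x(t) = -3·t^4 + t^3 - t^2 - 4, setzen wir t = 7.875759719008611 ein und erhalten x = -11119.7793794877.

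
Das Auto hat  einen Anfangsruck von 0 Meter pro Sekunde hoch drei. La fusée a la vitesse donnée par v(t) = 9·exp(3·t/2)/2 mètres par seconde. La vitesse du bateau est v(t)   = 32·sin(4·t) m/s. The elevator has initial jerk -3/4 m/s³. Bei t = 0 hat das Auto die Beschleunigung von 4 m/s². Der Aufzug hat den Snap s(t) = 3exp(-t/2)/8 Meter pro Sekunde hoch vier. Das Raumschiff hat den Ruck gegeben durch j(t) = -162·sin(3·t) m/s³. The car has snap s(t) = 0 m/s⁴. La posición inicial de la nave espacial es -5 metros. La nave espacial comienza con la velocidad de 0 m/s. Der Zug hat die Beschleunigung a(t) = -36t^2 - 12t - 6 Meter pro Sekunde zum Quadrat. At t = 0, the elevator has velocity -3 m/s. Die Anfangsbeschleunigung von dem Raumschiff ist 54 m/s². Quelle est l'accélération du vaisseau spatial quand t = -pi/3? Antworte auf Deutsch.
Wir müssen die Stammfunktion unserer Gleichung für den Ruck j(t) = -162·sin(3·t) 1-mal finden. Das Integral von dem Ruck ist die Beschleunigung. Mit a(0) = 54 erhalten wir a(t) = 54·cos(3·t). Aus der Gleichung für die Beschleunigung a(t) = 54·cos(3·t), setzen wir t = -pi/3 ein und erhalten a = -54.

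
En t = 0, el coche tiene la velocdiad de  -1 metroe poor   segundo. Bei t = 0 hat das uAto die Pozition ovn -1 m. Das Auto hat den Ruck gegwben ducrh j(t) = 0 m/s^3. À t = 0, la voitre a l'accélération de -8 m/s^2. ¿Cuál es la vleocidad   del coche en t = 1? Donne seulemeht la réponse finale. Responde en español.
v(1) = -9.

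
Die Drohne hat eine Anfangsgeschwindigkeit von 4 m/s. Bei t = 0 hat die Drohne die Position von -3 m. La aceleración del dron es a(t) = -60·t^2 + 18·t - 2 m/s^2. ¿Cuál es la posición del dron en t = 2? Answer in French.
Nous devons intégrer notre équation de l'accélération a(t) = -60·t^2 + 18·t - 2 2 fois. En prenant ∫a(t)dt et en appliquant v(0) = 4, nous trouvons v(t) = -20·t^3 + 9·t^2 - 2·t + 4. En prenant ∫v(t)dt et en appliquant x(0) = -3, nous trouvons x(t) = -5·t^4 + 3·t^3 - t^2 + 4·t - 3. Nous avons la position x(t) = -5·t^4 + 3·t^3 - t^2 + 4·t - 3. En substituant t = 2: x(2) = -55.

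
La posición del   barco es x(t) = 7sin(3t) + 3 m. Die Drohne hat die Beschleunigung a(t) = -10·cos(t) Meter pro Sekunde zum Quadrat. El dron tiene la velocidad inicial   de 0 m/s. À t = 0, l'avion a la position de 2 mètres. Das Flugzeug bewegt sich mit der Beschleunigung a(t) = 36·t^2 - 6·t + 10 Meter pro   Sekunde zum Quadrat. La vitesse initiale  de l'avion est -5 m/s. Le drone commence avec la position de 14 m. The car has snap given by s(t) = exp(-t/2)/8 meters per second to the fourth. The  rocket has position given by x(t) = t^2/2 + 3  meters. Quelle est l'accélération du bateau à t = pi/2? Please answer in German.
Um dies zu lösen, müssen wir 2 Ableitungen unserer Gleichung für die Position x(t) = 7·sin(3·t) + 3 nehmen. Die Ableitung von der Position ergibt die Geschwindigkeit: v(t) = 21·cos(3·t). Mit d/dt von v(t) finden wir a(t) = -63·sin(3·t). Mit a(t) = -63·sin(3·t) und Einsetzen von t = pi/2, finden wir a = 63.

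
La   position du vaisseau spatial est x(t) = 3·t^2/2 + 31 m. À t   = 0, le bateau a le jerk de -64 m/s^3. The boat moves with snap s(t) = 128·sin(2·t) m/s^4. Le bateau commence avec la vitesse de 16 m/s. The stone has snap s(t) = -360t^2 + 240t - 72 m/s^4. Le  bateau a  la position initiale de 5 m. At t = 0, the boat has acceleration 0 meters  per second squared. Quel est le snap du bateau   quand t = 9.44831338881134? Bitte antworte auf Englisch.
We have snap s(t) = 128·sin(2·t). Substituting t = 9.44831338881134: s(9.44831338881134) = 6.02284490208703.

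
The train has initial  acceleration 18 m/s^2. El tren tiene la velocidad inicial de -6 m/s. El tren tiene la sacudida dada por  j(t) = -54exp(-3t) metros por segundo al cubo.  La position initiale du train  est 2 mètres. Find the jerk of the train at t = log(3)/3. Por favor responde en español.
De la ecuación de la sacudida j(t) = -54·exp(-3·t), sustituimos t = log(3)/3 para obtener j = -18.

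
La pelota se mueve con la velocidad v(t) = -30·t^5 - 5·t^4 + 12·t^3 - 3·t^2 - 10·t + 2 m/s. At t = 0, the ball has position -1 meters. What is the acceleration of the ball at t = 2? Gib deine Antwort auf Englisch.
We must differentiate our velocity equation v(t) = -30·t^5 - 5·t^4 + 12·t^3 - 3·t^2 - 10·t + 2 1 time. Taking d/dt of v(t), we find a(t) = -150·t^4 - 20·t^3 + 36·t^2 - 6·t - 10. Using a(t) = -150·t^4 - 20·t^3 + 36·t^2 - 6·t - 10 and substituting t = 2, we find a = -2438.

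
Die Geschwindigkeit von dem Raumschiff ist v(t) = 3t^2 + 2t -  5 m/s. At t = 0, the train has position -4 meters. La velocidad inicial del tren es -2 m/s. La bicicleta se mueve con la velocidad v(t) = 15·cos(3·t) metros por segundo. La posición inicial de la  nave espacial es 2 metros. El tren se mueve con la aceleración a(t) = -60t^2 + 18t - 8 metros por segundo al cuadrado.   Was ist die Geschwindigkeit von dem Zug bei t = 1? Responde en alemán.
Wir müssen die Stammfunktion unserer Gleichung für die Beschleunigung a(t) = -60·t^2 + 18·t - 8 1-mal finden. Mit ∫a(t)dt und Anwendung von v(0) = -2, finden wir v(t) = -20·t^3 + 9·t^2 - 8·t - 2. Mit v(t) = -20·t^3 + 9·t^2 - 8·t - 2 und Einsetzen von t = 1, finden wir v = -21.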